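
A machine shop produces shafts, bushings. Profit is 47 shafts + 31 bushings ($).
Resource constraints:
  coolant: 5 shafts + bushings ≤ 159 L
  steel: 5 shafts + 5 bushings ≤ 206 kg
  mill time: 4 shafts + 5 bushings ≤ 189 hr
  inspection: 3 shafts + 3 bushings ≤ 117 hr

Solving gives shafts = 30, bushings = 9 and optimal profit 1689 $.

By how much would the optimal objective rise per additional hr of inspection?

9

Check each constraint at x*: coolant 159/159 (tight); steel 195/206 (slack 11); mill time 165/189 (slack 24); inspection 117/117 (tight).
Slack constraints have shadow price 0 (complementary slackness).
Dual feasibility on the basic columns requires 5·y_coolant + 3·y_inspection = 47, 1·y_coolant + 3·y_inspection = 31.
This yields shadow prices y_coolant = 4, y_inspection = 9.
Shadow price of inspection = 9.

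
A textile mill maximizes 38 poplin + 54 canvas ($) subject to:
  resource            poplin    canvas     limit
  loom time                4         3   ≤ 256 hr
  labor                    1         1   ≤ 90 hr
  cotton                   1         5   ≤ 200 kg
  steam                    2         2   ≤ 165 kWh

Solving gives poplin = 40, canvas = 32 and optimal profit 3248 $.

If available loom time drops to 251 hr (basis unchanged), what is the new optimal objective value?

At the optimum: loom time uses 256 of 256 (binding); labor uses 72 of 90 (slack = 18); cotton uses 200 of 200 (binding); steam uses 144 of 165 (slack = 21).
Since labor, steam are not tight, their duals are 0.
From A_Bᵀ y = c: 4·y_loom time + 1·y_cotton = 38; 3·y_loom time + 5·y_cotton = 54.
This yields shadow prices y_loom time = 8, y_cotton = 6.
Δz = y_loom time·Δb = 8 × (-5) = -40, so new z* = 3248 − 40 = 3208.

3208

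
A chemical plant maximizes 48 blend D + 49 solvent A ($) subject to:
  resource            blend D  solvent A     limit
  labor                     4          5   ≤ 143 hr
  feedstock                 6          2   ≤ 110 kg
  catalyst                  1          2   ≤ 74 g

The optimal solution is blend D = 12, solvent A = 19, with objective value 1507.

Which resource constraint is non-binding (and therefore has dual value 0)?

labor: 143/143 (binding)
feedstock: 110/110 (binding)
catalyst: 50/74 (slack 24)
By complementary slackness, a constraint with positive slack has shadow price 0 → catalyst.

catalyst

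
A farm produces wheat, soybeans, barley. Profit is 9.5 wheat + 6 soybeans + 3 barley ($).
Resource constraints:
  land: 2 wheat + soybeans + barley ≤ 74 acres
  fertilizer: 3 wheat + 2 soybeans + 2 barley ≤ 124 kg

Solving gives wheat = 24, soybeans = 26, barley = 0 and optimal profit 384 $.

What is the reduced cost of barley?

-3

Both land and fertilizer are binding at x*.
From A_Bᵀ y = c: 2·y_land + 3·y_fertilizer = 9.5; 1·y_land + 2·y_fertilizer = 6.
→ y_land = 1 and y_fertilizer = 2.5.
Reduced cost of barley: c₃ − yᵀa₃ = 3 − (1·1 + 2.5·2) = 3 − 6 = -3.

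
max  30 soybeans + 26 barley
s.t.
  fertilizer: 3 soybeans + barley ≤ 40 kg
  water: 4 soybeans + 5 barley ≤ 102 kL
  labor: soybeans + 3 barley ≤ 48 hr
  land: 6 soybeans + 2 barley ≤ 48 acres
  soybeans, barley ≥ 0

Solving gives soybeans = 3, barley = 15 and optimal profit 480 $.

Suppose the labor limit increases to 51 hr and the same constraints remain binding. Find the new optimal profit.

498

At the optimum: fertilizer uses 24 of 40 (slack = 16); water uses 87 of 102 (slack = 15); labor uses 48 of 48 (binding); land uses 48 of 48 (binding).
By complementary slackness, y = 0 for the non-binding constraints.
From A_Bᵀ y = c: 1·y_labor + 6·y_land = 30; 3·y_labor + 2·y_land = 26.
Solving: y_labor = 6, y_land = 4.
Δz = y_labor·Δb = 6 × (3) = 18, so new z* = 480 + 18 = 498.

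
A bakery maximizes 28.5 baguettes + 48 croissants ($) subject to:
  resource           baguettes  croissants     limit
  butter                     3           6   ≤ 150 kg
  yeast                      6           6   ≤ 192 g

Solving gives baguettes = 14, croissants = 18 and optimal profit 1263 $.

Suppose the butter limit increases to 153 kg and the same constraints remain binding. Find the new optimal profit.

At the optimum: butter uses 150 of 150 (binding); yeast uses 192 of 192 (binding).
The binding rows give the dual system: 3·y_butter + 6·y_yeast = 28.5 and 6·y_butter + 6·y_yeast = 48.
This yields shadow prices y_butter = 6.5, y_yeast = 1.5.
Δz = y_butter·Δb = 6.5 × (3) = 19.5, so new z* = 1263 + 19.5 = 1282.5.

1282.5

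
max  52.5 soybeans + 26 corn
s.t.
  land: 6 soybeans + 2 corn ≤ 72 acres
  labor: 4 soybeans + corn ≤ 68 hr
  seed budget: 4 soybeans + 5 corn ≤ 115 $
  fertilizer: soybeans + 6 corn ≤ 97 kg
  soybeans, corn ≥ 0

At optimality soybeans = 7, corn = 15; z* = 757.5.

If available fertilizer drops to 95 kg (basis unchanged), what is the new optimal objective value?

At the optimum: land uses 72 of 72 (binding); labor uses 43 of 68 (slack = 25); seed budget uses 103 of 115 (slack = 12); fertilizer uses 97 of 97 (binding).
By complementary slackness, y = 0 for the non-binding constraints.
From A_Bᵀ y = c: 6·y_land + 1·y_fertilizer = 52.5; 2·y_land + 6·y_fertilizer = 26.
Solving: y_land = 8.5, y_fertilizer = 1.5.
Δz = y_fertilizer·Δb = 1.5 × (-2) = -3, so new z* = 757.5 − 3 = 754.5.

754.5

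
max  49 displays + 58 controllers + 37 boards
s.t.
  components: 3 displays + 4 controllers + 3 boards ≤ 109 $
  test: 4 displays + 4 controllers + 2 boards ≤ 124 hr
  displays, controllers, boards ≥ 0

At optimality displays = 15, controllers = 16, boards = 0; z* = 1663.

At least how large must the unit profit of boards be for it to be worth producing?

38

Both components and test are binding at x*.
Dual feasibility on the basic columns requires 3·y_components + 4·y_test = 49, 4·y_components + 4·y_test = 58.
Solving: y_components = 9, y_test = 5.5.
boards enters the basis when its profit ≥ yᵀa₃ = 9·3 + 5.5·2 = 38.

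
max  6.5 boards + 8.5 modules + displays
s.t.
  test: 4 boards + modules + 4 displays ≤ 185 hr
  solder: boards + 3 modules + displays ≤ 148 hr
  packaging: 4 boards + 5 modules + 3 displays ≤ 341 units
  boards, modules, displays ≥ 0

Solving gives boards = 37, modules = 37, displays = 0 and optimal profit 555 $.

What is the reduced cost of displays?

Binding: test and solder. Non-binding: packaging (8 unused).
Since packaging is not tight, its dual is 0.
The binding rows give the dual system: 4·y_test + 1·y_solder = 6.5 and 1·y_test + 3·y_solder = 8.5.
Solving: y_test = 1, y_solder = 2.5.
Reduced cost of displays: c₃ − yᵀa₃ = 1 − (1·4 + 2.5·1) = 1 − 6.5 = -5.5.

-5.5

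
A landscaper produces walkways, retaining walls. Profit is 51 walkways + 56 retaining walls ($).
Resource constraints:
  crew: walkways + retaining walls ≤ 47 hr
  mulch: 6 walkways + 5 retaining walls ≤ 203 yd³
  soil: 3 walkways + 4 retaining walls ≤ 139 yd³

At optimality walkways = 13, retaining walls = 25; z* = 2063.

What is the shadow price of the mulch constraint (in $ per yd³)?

Binding: mulch and soil. Non-binding: crew (9 unused).
Since crew is not tight, its dual is 0.
The binding rows give the dual system: 6·y_mulch + 3·y_soil = 51 and 5·y_mulch + 4·y_soil = 56.
Solving: y_mulch = 4, y_soil = 9.
Shadow price of mulch = 4.

4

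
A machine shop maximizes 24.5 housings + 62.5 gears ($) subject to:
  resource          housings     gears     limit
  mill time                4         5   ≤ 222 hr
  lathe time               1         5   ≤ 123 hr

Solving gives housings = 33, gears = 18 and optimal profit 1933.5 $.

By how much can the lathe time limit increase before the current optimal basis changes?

99

Binding constraints: mill time, lathe time. The basis is B = [[4,5],[1,5]] with det 15.
Per unit increase in lathe time, x* moves by d = (-0.3333, 0.2667).
The basis stays optimal until housings reaches 0; allowable increase = 99 hr.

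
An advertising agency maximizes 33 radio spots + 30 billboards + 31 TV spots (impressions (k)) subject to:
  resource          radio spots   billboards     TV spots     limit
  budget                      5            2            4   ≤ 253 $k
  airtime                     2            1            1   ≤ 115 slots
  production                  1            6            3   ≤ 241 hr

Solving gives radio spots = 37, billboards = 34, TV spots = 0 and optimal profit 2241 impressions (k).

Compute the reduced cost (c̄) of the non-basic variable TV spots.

Binding: budget and production. Non-binding: airtime (7 unused).
Slack constraints have shadow price 0 (complementary slackness).
Dual feasibility on the basic columns requires 5·y_budget + 1·y_production = 33, 2·y_budget + 6·y_production = 30.
→ y_budget = 6 and y_production = 3.
Reduced cost of TV spots: c₃ − yᵀa₃ = 31 − (6·4 + 3·3) = 31 − 33 = -2.

-2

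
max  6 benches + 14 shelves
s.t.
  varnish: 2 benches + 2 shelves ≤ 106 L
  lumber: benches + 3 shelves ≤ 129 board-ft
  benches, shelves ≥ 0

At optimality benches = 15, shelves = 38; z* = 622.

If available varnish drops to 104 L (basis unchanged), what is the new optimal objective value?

At the optimum: varnish uses 106 of 106 (binding); lumber uses 129 of 129 (binding).
The binding rows give the dual system: 2·y_varnish + 1·y_lumber = 6 and 2·y_varnish + 3·y_lumber = 14.
Solving: y_varnish = 1, y_lumber = 4.
Δz = y_varnish·Δb = 1 × (-2) = -2, so new z* = 622 − 2 = 620.

620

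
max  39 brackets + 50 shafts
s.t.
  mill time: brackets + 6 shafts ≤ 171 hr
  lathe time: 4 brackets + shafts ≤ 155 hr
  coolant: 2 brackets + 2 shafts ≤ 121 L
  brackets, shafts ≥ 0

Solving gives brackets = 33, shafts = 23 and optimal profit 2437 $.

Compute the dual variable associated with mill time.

7

Check each constraint at x*: mill time 171/171 (tight); lathe time 155/155 (tight); coolant 112/121 (slack 9).
Since coolant is not tight, its dual is 0.
The binding rows give the dual system: 1·y_mill time + 4·y_lathe time = 39 and 6·y_mill time + 1·y_lathe time = 50.
→ y_mill time = 7 and y_lathe time = 8.
Shadow price of mill time = 7.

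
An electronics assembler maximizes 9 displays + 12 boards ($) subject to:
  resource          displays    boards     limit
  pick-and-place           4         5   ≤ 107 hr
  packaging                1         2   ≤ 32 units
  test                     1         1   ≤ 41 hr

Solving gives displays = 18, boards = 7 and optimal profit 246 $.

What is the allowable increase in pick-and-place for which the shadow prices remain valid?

Binding constraints: pick-and-place, packaging. The basis is B = [[4,5],[1,2]] with det 3.
Per unit increase in pick-and-place, x* moves by d = (0.6667, -0.3333).
The basis stays optimal until boards reaches 0; allowable increase = 21 hr.

21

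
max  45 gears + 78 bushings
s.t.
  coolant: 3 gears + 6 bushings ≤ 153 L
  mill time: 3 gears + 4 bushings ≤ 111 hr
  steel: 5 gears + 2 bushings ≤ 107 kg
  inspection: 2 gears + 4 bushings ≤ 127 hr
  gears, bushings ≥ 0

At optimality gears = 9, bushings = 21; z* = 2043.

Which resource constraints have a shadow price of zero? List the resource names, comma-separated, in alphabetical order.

inspection, steel

coolant: 153/153 (binding)
mill time: 111/111 (binding)
steel: 87/107 (slack 20)
inspection: 102/127 (slack 25)
By complementary slackness, a constraint with positive slack has shadow price 0 → inspection, steel.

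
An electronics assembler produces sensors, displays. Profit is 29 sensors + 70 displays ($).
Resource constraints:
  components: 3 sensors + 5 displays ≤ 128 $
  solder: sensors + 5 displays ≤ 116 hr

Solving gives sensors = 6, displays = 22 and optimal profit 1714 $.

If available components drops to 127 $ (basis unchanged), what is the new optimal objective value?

1706.5

Both components and solder are binding at x*.
The binding rows give the dual system: 3·y_components + 1·y_solder = 29 and 5·y_components + 5·y_solder = 70.
This yields shadow prices y_components = 7.5, y_solder = 6.5.
Δz = y_components·Δb = 7.5 × (-1) = -7.5, so new z* = 1714 − 7.5 = 1706.5.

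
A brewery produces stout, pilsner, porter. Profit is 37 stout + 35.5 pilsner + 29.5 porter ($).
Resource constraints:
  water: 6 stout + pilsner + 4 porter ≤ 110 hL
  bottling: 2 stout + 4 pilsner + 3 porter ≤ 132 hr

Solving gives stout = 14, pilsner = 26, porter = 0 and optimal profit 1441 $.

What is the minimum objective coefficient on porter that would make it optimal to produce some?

38

At the optimum: water uses 110 of 110 (binding); bottling uses 132 of 132 (binding).
From A_Bᵀ y = c: 6·y_water + 2·y_bottling = 37; 1·y_water + 4·y_bottling = 35.5.
Solving: y_water = 3.5, y_bottling = 8.
porter enters the basis when its profit ≥ yᵀa₃ = 3.5·4 + 8·3 = 38.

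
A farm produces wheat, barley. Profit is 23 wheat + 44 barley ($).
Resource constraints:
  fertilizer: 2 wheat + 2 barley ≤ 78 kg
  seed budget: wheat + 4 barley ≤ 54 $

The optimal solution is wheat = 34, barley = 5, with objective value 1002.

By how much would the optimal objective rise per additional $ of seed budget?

7

Check each constraint at x*: fertilizer 78/78 (tight); seed budget 54/54 (tight).
From A_Bᵀ y = c: 2·y_fertilizer + 1·y_seed budget = 23; 2·y_fertilizer + 4·y_seed budget = 44.
This yields shadow prices y_fertilizer = 8, y_seed budget = 7.
Shadow price of seed budget = 7.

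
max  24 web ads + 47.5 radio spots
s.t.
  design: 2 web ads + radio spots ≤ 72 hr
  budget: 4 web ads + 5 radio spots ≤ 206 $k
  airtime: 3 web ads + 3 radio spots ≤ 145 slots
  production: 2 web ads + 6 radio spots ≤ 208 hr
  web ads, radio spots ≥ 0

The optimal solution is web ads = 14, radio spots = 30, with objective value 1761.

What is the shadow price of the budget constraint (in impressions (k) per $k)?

At the optimum: design uses 58 of 72 (slack = 14); budget uses 206 of 206 (binding); airtime uses 132 of 145 (slack = 13); production uses 208 of 208 (binding).
Slack constraints have shadow price 0 (complementary slackness).
The binding rows give the dual system: 4·y_budget + 2·y_production = 24 and 5·y_budget + 6·y_production = 47.5.
This yields shadow prices y_budget = 3.5, y_production = 5.
Shadow price of budget = 3.5.

3.5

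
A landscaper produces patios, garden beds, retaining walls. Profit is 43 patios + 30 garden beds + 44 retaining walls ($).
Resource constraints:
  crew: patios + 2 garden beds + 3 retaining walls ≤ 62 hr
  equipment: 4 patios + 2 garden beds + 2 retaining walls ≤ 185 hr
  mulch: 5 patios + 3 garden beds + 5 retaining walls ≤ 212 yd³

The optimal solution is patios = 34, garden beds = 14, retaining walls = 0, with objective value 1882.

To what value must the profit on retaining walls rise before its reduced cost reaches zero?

49

Check each constraint at x*: crew 62/62 (tight); equipment 164/185 (slack 21); mulch 212/212 (tight).
By complementary slackness, y = 0 for the non-binding constraint.
Dual feasibility on the basic columns requires 1·y_crew + 5·y_mulch = 43, 2·y_crew + 3·y_mulch = 30.
This yields shadow prices y_crew = 3, y_mulch = 8.
retaining walls enters the basis when its profit ≥ yᵀa₃ = 3·3 + 8·5 = 49.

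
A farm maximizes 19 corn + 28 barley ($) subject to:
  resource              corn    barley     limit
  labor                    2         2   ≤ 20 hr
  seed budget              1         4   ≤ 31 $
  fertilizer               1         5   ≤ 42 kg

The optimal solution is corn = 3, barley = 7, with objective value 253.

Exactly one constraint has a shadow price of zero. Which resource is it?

fertilizer

labor: 20/20 (binding)
seed budget: 31/31 (binding)
fertilizer: 38/42 (slack 4)
By complementary slackness, a constraint with positive slack has shadow price 0 → fertilizer.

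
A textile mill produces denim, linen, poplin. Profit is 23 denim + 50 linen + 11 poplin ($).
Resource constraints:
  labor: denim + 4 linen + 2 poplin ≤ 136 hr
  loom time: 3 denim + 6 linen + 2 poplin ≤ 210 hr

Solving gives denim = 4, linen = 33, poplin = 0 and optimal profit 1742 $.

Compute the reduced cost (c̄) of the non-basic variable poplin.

-7

Both labor and loom time are binding at x*.
The binding rows give the dual system: 1·y_labor + 3·y_loom time = 23 and 4·y_labor + 6·y_loom time = 50.
→ y_labor = 2 and y_loom time = 7.
Reduced cost of poplin: c₃ − yᵀa₃ = 11 − (2·2 + 7·2) = 11 − 18 = -7.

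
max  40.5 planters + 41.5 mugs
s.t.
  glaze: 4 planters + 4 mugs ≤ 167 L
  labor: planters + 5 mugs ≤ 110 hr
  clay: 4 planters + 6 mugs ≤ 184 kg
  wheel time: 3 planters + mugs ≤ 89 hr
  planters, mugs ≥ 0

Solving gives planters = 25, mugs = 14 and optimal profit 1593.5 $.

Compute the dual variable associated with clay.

6

Check each constraint at x*: glaze 156/167 (slack 11); labor 95/110 (slack 15); clay 184/184 (tight); wheel time 89/89 (tight).
Slack constraints have shadow price 0 (complementary slackness).
From A_Bᵀ y = c: 4·y_clay + 3·y_wheel time = 40.5; 6·y_clay + 1·y_wheel time = 41.5.
→ y_clay = 6 and y_wheel time = 5.5.
Shadow price of clay = 6.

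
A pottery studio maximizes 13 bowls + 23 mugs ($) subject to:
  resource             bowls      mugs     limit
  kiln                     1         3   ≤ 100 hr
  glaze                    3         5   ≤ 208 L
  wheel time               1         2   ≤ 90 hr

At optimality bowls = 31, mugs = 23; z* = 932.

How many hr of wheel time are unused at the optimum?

13

wheel time used = 1·31 + 2·23 = 77; slack = 90 − 77 = 13.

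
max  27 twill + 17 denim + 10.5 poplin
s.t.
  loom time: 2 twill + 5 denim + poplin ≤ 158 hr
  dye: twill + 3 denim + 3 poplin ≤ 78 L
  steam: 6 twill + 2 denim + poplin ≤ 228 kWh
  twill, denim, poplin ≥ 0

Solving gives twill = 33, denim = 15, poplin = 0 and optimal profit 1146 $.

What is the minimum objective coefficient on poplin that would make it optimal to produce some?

13

Check each constraint at x*: loom time 141/158 (slack 17); dye 78/78 (tight); steam 228/228 (tight).
By complementary slackness, y = 0 for the non-binding constraint.
The binding rows give the dual system: 1·y_dye + 6·y_steam = 27 and 3·y_dye + 2·y_steam = 17.
→ y_dye = 3 and y_steam = 4.
poplin enters the basis when its profit ≥ yᵀa₃ = 3·3 + 4·1 = 13.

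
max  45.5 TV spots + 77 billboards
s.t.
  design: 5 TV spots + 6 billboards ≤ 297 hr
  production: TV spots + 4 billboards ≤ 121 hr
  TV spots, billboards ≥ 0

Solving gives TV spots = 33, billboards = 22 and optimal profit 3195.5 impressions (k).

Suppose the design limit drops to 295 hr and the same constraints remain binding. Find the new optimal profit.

At the optimum: design uses 297 of 297 (binding); production uses 121 of 121 (binding).
From A_Bᵀ y = c: 5·y_design + 1·y_production = 45.5; 6·y_design + 4·y_production = 77.
Solving: y_design = 7.5, y_production = 8.
Δz = y_design·Δb = 7.5 × (-2) = -15, so new z* = 3195.5 − 15 = 3180.5.

3180.5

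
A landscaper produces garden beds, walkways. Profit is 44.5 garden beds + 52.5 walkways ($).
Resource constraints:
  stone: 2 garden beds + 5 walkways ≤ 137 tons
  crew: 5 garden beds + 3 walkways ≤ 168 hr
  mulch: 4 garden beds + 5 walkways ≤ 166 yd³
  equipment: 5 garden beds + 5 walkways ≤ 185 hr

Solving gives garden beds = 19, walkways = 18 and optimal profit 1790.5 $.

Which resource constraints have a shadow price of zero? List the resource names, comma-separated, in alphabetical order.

stone: 128/137 (slack 9)
crew: 149/168 (slack 19)
mulch: 166/166 (binding)
equipment: 185/185 (binding)
By complementary slackness, a constraint with positive slack has shadow price 0 → crew, stone.

crew, stone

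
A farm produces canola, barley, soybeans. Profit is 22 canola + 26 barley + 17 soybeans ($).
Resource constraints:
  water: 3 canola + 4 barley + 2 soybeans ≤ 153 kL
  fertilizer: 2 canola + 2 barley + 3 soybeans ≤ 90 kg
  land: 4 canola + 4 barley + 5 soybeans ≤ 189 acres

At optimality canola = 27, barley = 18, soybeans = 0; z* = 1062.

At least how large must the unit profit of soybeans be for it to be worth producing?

23

Check each constraint at x*: water 153/153 (tight); fertilizer 90/90 (tight); land 180/189 (slack 9).
By complementary slackness, y = 0 for the non-binding constraint.
From A_Bᵀ y = c: 3·y_water + 2·y_fertilizer = 22; 4·y_water + 2·y_fertilizer = 26.
→ y_water = 4 and y_fertilizer = 5.
soybeans enters the basis when its profit ≥ yᵀa₃ = 4·2 + 5·3 = 23.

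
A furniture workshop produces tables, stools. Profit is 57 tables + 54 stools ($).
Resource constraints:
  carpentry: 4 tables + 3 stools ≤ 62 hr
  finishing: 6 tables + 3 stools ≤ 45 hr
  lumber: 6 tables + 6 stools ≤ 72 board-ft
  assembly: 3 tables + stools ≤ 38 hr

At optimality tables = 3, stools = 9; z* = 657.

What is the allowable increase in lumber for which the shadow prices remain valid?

18

Binding constraints: finishing, lumber. The basis is B = [[6,3],[6,6]] with det 18.
Per unit increase in lumber, x* moves by d = (-0.1667, 0.3333).
The basis stays optimal until tables reaches 0; allowable increase = 18 board-ft.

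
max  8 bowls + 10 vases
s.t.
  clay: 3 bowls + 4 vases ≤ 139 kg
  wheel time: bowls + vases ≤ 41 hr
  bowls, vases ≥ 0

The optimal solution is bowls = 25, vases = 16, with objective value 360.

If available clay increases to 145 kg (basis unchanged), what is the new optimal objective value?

Both clay and wheel time are binding at x*.
Dual feasibility on the basic columns requires 3·y_clay + 1·y_wheel time = 8, 4·y_clay + 1·y_wheel time = 10.
This yields shadow prices y_clay = 2, y_wheel time = 2.
Δz = y_clay·Δb = 2 × (6) = 12, so new z* = 360 + 12 = 372.

372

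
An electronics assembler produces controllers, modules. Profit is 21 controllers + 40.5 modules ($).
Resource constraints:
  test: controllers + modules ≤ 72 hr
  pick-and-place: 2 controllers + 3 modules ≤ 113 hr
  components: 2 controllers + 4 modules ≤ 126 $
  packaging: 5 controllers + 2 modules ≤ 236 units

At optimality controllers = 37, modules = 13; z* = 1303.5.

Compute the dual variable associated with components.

9

Check each constraint at x*: test 50/72 (slack 22); pick-and-place 113/113 (tight); components 126/126 (tight); packaging 211/236 (slack 25).
Since test, packaging are not tight, their duals are 0.
From A_Bᵀ y = c: 2·y_pick-and-place + 2·y_components = 21; 3·y_pick-and-place + 4·y_components = 40.5.
This yields shadow prices y_pick-and-place = 1.5, y_components = 9.
Shadow price of components = 9.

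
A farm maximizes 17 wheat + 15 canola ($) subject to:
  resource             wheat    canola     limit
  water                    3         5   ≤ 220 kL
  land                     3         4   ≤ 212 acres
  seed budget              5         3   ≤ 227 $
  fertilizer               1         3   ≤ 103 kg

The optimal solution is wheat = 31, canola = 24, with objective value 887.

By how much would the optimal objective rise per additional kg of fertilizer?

2

At the optimum: water uses 213 of 220 (slack = 7); land uses 189 of 212 (slack = 23); seed budget uses 227 of 227 (binding); fertilizer uses 103 of 103 (binding).
By complementary slackness, y = 0 for the non-binding constraints.
From A_Bᵀ y = c: 5·y_seed budget + 1·y_fertilizer = 17; 3·y_seed budget + 3·y_fertilizer = 15.
Solving: y_seed budget = 3, y_fertilizer = 2.
Shadow price of fertilizer = 2.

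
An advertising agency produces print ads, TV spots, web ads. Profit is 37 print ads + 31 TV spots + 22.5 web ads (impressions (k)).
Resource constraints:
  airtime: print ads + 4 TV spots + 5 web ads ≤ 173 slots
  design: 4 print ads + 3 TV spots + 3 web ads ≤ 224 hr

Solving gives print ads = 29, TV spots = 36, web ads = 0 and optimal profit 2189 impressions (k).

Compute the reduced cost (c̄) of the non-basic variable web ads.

-9.5

Check each constraint at x*: airtime 173/173 (tight); design 224/224 (tight).
Dual feasibility on the basic columns requires 1·y_airtime + 4·y_design = 37, 4·y_airtime + 3·y_design = 31.
→ y_airtime = 1 and y_design = 9.
Reduced cost of web ads: c₃ − yᵀa₃ = 22.5 − (1·5 + 9·3) = 22.5 − 32 = -9.5.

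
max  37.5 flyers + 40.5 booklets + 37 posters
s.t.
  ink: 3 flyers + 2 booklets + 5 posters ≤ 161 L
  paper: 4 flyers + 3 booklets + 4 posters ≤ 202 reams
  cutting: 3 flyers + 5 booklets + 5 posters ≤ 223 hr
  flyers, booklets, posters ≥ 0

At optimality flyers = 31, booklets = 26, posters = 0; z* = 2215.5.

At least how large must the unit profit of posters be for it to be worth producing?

46.5

Check each constraint at x*: ink 145/161 (slack 16); paper 202/202 (tight); cutting 223/223 (tight).
Since ink is not tight, its dual is 0.
From A_Bᵀ y = c: 4·y_paper + 3·y_cutting = 37.5; 3·y_paper + 5·y_cutting = 40.5.
→ y_paper = 6 and y_cutting = 4.5.
posters enters the basis when its profit ≥ yᵀa₃ = 6·4 + 4.5·5 = 46.5.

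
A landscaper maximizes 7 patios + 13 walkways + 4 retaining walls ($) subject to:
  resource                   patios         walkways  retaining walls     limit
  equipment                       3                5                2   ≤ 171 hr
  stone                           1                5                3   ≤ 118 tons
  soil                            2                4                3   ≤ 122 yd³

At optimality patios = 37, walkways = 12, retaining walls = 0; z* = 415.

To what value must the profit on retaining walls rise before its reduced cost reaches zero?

Binding: equipment and soil. Non-binding: stone (21 unused).
By complementary slackness, y = 0 for the non-binding constraint.
Dual feasibility on the basic columns requires 3·y_equipment + 2·y_soil = 7, 5·y_equipment + 4·y_soil = 13.
Solving: y_equipment = 1, y_soil = 2.
retaining walls enters the basis when its profit ≥ yᵀa₃ = 1·2 + 2·3 = 8.

8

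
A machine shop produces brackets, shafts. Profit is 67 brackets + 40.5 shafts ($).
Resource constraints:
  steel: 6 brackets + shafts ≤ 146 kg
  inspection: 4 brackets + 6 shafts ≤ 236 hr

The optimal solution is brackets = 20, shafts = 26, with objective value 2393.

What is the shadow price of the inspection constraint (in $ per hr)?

5.5

At the optimum: steel uses 146 of 146 (binding); inspection uses 236 of 236 (binding).
Dual feasibility on the basic columns requires 6·y_steel + 4·y_inspection = 67, 1·y_steel + 6·y_inspection = 40.5.
Solving: y_steel = 7.5, y_inspection = 5.5.
Shadow price of inspection = 5.5.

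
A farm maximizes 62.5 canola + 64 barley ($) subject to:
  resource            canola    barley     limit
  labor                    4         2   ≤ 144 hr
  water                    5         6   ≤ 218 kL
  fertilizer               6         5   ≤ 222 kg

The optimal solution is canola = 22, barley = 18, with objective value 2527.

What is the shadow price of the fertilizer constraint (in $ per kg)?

5

Binding: water and fertilizer. Non-binding: labor (20 unused).
By complementary slackness, y = 0 for the non-binding constraint.
The binding rows give the dual system: 5·y_water + 6·y_fertilizer = 62.5 and 6·y_water + 5·y_fertilizer = 64.
This yields shadow prices y_water = 6.5, y_fertilizer = 5.
Shadow price of fertilizer = 5.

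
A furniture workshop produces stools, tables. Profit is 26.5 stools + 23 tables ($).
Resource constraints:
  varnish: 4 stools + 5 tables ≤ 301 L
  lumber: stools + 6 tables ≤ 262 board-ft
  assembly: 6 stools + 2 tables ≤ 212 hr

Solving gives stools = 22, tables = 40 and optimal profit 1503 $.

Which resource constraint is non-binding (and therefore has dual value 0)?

varnish: 288/301 (slack 13)
lumber: 262/262 (binding)
assembly: 212/212 (binding)
By complementary slackness, a constraint with positive slack has shadow price 0 → varnish.

varnish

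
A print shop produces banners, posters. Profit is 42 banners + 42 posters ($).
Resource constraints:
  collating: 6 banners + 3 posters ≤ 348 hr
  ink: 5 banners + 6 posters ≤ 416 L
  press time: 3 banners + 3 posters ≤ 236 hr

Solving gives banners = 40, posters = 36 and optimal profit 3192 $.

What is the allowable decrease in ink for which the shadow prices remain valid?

126

Binding constraints: collating, ink. The basis is B = [[6,3],[5,6]] with det 21.
Per unit decrease in ink, x* moves by d = (0.1429, -0.2857).
The basis stays optimal until posters reaches 0; allowable decrease = 126 L.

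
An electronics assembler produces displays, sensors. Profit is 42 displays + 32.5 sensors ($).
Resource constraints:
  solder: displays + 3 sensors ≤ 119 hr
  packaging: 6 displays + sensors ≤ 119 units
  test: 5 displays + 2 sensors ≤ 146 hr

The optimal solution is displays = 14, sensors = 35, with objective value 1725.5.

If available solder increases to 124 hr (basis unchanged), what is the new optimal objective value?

1770.5

Check each constraint at x*: solder 119/119 (tight); packaging 119/119 (tight); test 140/146 (slack 6).
Slack constraints have shadow price 0 (complementary slackness).
Dual feasibility on the basic columns requires 1·y_solder + 6·y_packaging = 42, 3·y_solder + 1·y_packaging = 32.5.
→ y_solder = 9 and y_packaging = 5.5.
Δz = y_solder·Δb = 9 × (5) = 45, so new z* = 1725.5 + 45 = 1770.5.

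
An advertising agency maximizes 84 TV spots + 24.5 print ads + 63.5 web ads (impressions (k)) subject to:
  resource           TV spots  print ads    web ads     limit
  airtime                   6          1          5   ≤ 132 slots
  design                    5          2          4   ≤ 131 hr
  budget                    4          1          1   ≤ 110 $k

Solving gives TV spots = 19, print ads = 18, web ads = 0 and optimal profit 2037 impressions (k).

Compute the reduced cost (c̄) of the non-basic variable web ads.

-5

Check each constraint at x*: airtime 132/132 (tight); design 131/131 (tight); budget 94/110 (slack 16).
Since budget is not tight, its dual is 0.
Dual feasibility on the basic columns requires 6·y_airtime + 5·y_design = 84, 1·y_airtime + 2·y_design = 24.5.
Solving: y_airtime = 6.5, y_design = 9.
Reduced cost of web ads: c₃ − yᵀa₃ = 63.5 − (6.5·5 + 9·4) = 63.5 − 68.5 = -5.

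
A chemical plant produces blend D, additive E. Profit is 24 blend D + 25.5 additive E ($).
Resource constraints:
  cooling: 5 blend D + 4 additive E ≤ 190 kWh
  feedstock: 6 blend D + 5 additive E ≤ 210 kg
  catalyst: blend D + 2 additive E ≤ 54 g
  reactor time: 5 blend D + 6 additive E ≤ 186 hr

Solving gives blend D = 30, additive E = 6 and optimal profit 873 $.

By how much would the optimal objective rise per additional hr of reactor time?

At the optimum: cooling uses 174 of 190 (slack = 16); feedstock uses 210 of 210 (binding); catalyst uses 42 of 54 (slack = 12); reactor time uses 186 of 186 (binding).
By complementary slackness, y = 0 for the non-binding constraints.
From A_Bᵀ y = c: 6·y_feedstock + 5·y_reactor time = 24; 5·y_feedstock + 6·y_reactor time = 25.5.
Solving: y_feedstock = 1.5, y_reactor time = 3.
Shadow price of reactor time = 3.

3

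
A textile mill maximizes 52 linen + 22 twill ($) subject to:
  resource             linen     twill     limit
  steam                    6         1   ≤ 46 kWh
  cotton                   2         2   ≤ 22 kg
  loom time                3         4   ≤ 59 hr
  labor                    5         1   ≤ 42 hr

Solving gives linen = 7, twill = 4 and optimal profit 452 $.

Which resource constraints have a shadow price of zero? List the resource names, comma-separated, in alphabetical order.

steam: 46/46 (binding)
cotton: 22/22 (binding)
loom time: 37/59 (slack 22)
labor: 39/42 (slack 3)
By complementary slackness, a constraint with positive slack has shadow price 0 → labor, loom time.

labor, loom time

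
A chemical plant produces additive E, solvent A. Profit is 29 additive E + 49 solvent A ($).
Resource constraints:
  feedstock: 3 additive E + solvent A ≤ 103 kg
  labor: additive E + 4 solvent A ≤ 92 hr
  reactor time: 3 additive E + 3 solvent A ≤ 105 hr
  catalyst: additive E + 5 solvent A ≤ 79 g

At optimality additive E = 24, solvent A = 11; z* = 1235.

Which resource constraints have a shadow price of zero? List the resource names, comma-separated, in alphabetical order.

feedstock, labor

feedstock: 83/103 (slack 20)
labor: 68/92 (slack 24)
reactor time: 105/105 (binding)
catalyst: 79/79 (binding)
By complementary slackness, a constraint with positive slack has shadow price 0 → feedstock, labor.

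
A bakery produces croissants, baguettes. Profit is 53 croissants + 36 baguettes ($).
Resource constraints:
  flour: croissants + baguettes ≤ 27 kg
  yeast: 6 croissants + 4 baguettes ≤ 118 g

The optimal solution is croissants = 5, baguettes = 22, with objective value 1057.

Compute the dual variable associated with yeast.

Both flour and yeast are binding at x*.
From A_Bᵀ y = c: 1·y_flour + 6·y_yeast = 53; 1·y_flour + 4·y_yeast = 36.
This yields shadow prices y_flour = 2, y_yeast = 8.5.
Shadow price of yeast = 8.5.

8.5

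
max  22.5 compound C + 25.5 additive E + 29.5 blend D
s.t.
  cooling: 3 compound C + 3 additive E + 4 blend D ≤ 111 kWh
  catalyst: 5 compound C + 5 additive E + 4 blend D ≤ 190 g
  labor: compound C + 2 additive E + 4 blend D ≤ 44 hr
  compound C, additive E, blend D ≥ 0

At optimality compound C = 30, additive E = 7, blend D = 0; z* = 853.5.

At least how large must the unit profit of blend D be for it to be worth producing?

38

At the optimum: cooling uses 111 of 111 (binding); catalyst uses 185 of 190 (slack = 5); labor uses 44 of 44 (binding).
Slack constraints have shadow price 0 (complementary slackness).
The binding rows give the dual system: 3·y_cooling + 1·y_labor = 22.5 and 3·y_cooling + 2·y_labor = 25.5.
This yields shadow prices y_cooling = 6.5, y_labor = 3.
blend D enters the basis when its profit ≥ yᵀa₃ = 6.5·4 + 3·4 = 38.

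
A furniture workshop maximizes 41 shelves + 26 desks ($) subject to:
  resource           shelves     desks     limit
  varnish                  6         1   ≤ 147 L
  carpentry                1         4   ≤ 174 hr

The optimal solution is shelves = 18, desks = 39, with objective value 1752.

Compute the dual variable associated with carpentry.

5

At the optimum: varnish uses 147 of 147 (binding); carpentry uses 174 of 174 (binding).
Dual feasibility on the basic columns requires 6·y_varnish + 1·y_carpentry = 41, 1·y_varnish + 4·y_carpentry = 26.
Solving: y_varnish = 6, y_carpentry = 5.
Shadow price of carpentry = 5.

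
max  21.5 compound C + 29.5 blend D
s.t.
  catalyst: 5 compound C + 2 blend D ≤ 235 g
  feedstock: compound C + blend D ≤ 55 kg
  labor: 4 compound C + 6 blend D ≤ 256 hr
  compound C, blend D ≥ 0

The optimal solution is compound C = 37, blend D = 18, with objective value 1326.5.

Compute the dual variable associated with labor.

At the optimum: catalyst uses 221 of 235 (slack = 14); feedstock uses 55 of 55 (binding); labor uses 256 of 256 (binding).
Since catalyst is not tight, its dual is 0.
Dual feasibility on the basic columns requires 1·y_feedstock + 4·y_labor = 21.5, 1·y_feedstock + 6·y_labor = 29.5.
→ y_feedstock = 5.5 and y_labor = 4.
Shadow price of labor = 4.

4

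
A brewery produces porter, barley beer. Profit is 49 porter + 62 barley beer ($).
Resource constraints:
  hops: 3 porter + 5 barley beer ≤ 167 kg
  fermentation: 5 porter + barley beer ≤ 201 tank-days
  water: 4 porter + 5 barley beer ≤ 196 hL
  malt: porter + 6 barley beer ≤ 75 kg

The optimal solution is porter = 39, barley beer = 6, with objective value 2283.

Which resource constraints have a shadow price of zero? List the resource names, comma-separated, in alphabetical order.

hops: 147/167 (slack 20)
fermentation: 201/201 (binding)
water: 186/196 (slack 10)
malt: 75/75 (binding)
By complementary slackness, a constraint with positive slack has shadow price 0 → hops, water.

hops, water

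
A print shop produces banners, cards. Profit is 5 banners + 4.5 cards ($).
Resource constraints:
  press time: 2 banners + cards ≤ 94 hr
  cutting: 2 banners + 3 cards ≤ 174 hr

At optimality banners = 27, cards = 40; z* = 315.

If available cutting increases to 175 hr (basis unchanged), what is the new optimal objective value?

Check each constraint at x*: press time 94/94 (tight); cutting 174/174 (tight).
From A_Bᵀ y = c: 2·y_press time + 2·y_cutting = 5; 1·y_press time + 3·y_cutting = 4.5.
→ y_press time = 1.5 and y_cutting = 1.
Δz = y_cutting·Δb = 1 × (1) = 1, so new z* = 315 + 1 = 316.

316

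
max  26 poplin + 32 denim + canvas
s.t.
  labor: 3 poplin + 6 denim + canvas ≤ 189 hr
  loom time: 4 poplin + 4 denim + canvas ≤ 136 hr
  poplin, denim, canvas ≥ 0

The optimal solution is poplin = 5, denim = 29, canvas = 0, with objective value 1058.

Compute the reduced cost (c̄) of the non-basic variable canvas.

Check each constraint at x*: labor 189/189 (tight); loom time 136/136 (tight).
From A_Bᵀ y = c: 3·y_labor + 4·y_loom time = 26; 6·y_labor + 4·y_loom time = 32.
→ y_labor = 2 and y_loom time = 5.
Reduced cost of canvas: c₃ − yᵀa₃ = 1 − (2·1 + 5·1) = 1 − 7 = -6.

-6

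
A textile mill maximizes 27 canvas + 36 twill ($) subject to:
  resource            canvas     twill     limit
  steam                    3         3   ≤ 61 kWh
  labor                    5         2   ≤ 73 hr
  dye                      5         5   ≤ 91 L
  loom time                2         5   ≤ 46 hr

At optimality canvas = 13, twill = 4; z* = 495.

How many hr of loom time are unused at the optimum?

0

loom time used = 2·13 + 5·4 = 46; slack = 46 − 46 = 0.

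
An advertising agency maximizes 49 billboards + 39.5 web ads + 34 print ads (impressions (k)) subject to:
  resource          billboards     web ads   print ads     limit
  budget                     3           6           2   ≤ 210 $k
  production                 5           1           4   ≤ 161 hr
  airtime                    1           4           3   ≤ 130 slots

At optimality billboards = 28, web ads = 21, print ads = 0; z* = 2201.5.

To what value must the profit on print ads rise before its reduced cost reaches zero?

At the optimum: budget uses 210 of 210 (binding); production uses 161 of 161 (binding); airtime uses 112 of 130 (slack = 18).
By complementary slackness, y = 0 for the non-binding constraint.
From A_Bᵀ y = c: 3·y_budget + 5·y_production = 49; 6·y_budget + 1·y_production = 39.5.
→ y_budget = 5.5 and y_production = 6.5.
print ads enters the basis when its profit ≥ yᵀa₃ = 5.5·2 + 6.5·4 = 37.

37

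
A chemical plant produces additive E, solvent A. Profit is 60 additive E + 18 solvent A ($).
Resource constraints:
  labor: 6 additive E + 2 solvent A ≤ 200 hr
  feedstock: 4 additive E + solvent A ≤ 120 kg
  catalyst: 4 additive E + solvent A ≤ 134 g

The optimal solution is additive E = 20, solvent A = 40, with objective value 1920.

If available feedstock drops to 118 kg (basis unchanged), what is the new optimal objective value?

1908

Check each constraint at x*: labor 200/200 (tight); feedstock 120/120 (tight); catalyst 120/134 (slack 14).
Since catalyst is not tight, its dual is 0.
From A_Bᵀ y = c: 6·y_labor + 4·y_feedstock = 60; 2·y_labor + 1·y_feedstock = 18.
This yields shadow prices y_labor = 6, y_feedstock = 6.
Δz = y_feedstock·Δb = 6 × (-2) = -12, so new z* = 1920 − 12 = 1908.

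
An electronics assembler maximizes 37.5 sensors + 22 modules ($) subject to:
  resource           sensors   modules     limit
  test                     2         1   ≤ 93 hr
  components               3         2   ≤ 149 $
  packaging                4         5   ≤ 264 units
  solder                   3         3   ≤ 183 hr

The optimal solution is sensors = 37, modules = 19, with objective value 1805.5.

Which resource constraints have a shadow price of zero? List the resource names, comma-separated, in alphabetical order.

packaging, solder

test: 93/93 (binding)
components: 149/149 (binding)
packaging: 243/264 (slack 21)
solder: 168/183 (slack 15)
By complementary slackness, a constraint with positive slack has shadow price 0 → packaging, solder.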